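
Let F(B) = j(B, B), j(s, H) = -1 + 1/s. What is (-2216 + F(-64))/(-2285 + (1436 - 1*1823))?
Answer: 141889/171008 ≈ 0.82972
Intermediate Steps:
j(s, H) = -1 + 1/s
F(B) = (1 - B)/B
(-2216 + F(-64))/(-2285 + (1436 - 1*1823)) = (-2216 + (1 - 1*(-64))/(-64))/(-2285 + (1436 - 1*1823)) = (-2216 - (1 + 64)/64)/(-2285 + (1436 - 1823)) = (-2216 - 1/64*65)/(-2285 - 387) = (-2216 - 65/64)/(-2672) = -141889/64*(-1/2672) = 141889/171008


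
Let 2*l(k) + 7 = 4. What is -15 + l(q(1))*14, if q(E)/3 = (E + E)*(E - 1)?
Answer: -36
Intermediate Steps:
q(E) = 6*E*(-1 + E) (q(E) = 3*((E + E)*(E - 1)) = 3*((2*E)*(-1 + E)) = 3*(2*E*(-1 + E)) = 6*E*(-1 + E))
l(k) = -3/2 (l(k) = -7/2 + (½)*4 = -7/2 + 2 = -3/2)
-15 + l(q(1))*14 = -15 - 3/2*14 = -15 - 21 = -36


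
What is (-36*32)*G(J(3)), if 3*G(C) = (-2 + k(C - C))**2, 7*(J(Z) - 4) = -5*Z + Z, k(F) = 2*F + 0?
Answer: -1536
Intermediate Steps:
k(F) = 2*F
J(Z) = 4 - 4*Z/7 (J(Z) = 4 + (-5*Z + Z)/7 = 4 + (-4*Z)/7 = 4 - 4*Z/7)
G(C) = 4/3 (G(C) = (-2 + 2*(C - C))**2/3 = (-2 + 2*0)**2/3 = (-2 + 0)**2/3 = (1/3)*(-2)**2 = (1/3)*4 = 4/3)
(-36*32)*G(J(3)) = -36*32*(4/3) = -1152*4/3 = -1536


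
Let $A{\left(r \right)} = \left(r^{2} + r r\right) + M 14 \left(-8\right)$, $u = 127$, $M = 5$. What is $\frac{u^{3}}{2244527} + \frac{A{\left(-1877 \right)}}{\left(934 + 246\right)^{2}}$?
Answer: $\frac{9333213942023}{1562639697400} \approx 5.9727$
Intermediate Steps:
$A{\left(r \right)} = -560 + 2 r^{2}$ ($A{\left(r \right)} = \left(r^{2} + r r\right) + 5 \cdot 14 \left(-8\right) = \left(r^{2} + r^{2}\right) + 70 \left(-8\right) = 2 r^{2} - 560 = -560 + 2 r^{2}$)
$\frac{u^{3}}{2244527} + \frac{A{\left(-1877 \right)}}{\left(934 + 246\right)^{2}} = \frac{127^{3}}{2244527} + \frac{-560 + 2 \left(-1877\right)^{2}}{\left(934 + 246\right)^{2}} = 2048383 \cdot \frac{1}{2244527} + \frac{-560 + 2 \cdot 3523129}{1180^{2}} = \frac{2048383}{2244527} + \frac{-560 + 7046258}{1392400} = \frac{2048383}{2244527} + 7045698 \cdot \frac{1}{1392400} = \frac{2048383}{2244527} + \frac{3522849}{696200} = \frac{9333213942023}{1562639697400}$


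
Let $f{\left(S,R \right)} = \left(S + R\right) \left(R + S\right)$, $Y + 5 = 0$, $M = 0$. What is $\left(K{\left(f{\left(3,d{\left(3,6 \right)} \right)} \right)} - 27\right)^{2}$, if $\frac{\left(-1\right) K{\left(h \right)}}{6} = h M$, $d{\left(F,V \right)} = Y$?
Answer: $729$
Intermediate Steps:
$Y = -5$ ($Y = -5 + 0 = -5$)
$d{\left(F,V \right)} = -5$
$f{\left(S,R \right)} = \left(R + S\right)^{2}$ ($f{\left(S,R \right)} = \left(R + S\right) \left(R + S\right) = \left(R + S\right)^{2}$)
$K{\left(h \right)} = 0$ ($K{\left(h \right)} = - 6 h 0 = \left(-6\right) 0 = 0$)
$\left(K{\left(f{\left(3,d{\left(3,6 \right)} \right)} \right)} - 27\right)^{2} = \left(0 - 27\right)^{2} = \left(-27\right)^{2} = 729$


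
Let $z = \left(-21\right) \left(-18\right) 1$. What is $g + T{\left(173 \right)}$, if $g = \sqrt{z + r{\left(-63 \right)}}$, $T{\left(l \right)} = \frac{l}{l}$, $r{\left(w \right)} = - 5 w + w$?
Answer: $1 + 3 \sqrt{70} \approx 26.1$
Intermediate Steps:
$r{\left(w \right)} = - 4 w$
$z = 378$ ($z = 378 \cdot 1 = 378$)
$T{\left(l \right)} = 1$
$g = 3 \sqrt{70}$ ($g = \sqrt{378 - -252} = \sqrt{378 + 252} = \sqrt{630} = 3 \sqrt{70} \approx 25.1$)
$g + T{\left(173 \right)} = 3 \sqrt{70} + 1 = 1 + 3 \sqrt{70}$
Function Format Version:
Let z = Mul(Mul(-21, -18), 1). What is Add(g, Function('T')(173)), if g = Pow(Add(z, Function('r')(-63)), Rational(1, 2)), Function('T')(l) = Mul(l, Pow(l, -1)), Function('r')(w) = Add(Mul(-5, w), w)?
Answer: Add(1, Mul(3, Pow(70, Rational(1, 2)))) ≈ 26.100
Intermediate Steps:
Function('r')(w) = Mul(-4, w)
z = 378 (z = Mul(378, 1) = 378)
Function('T')(l) = 1
g = Mul(3, Pow(70, Rational(1, 2))) (g = Pow(Add(378, Mul(-4, -63)), Rational(1, 2)) = Pow(Add(378, 252), Rational(1, 2)) = Pow(630, Rational(1, 2)) = Mul(3, Pow(70, Rational(1, 2))) ≈ 25.100)
Add(g, Function('T')(173)) = Add(Mul(3, Pow(70, Rational(1, 2))), 1) = Add(1, Mul(3, Pow(70, Rational(1, 2))))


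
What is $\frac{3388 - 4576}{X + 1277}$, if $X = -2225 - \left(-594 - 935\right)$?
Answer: $- \frac{1188}{581} \approx -2.0448$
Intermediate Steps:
$X = -696$ ($X = -2225 - -1529 = -2225 + 1529 = -696$)
$\frac{3388 - 4576}{X + 1277} = \frac{3388 - 4576}{-696 + 1277} = - \frac{1188}{581}$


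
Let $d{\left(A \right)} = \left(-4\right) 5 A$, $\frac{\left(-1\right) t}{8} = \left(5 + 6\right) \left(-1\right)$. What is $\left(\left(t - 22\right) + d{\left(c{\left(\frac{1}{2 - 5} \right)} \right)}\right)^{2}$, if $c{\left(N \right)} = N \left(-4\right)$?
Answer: $\frac{13924}{9} \approx 1547.1$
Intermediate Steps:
$c{\left(N \right)} = - 4 N$
$t = 88$ ($t = - 8 \left(5 + 6\right) \left(-1\right) = - 8 \cdot 11 \left(-1\right) = \left(-8\right) \left(-11\right) = 88$)
$d{\left(A \right)} = - 20 A$
$\left(\left(t - 22\right) + d{\left(c{\left(\frac{1}{2 - 5} \right)} \right)}\right)^{2} = \left(\left(88 - 22\right) - 20 \left(- \frac{4}{2 - 5}\right)\right)^{2} = \left(\left(88 - 22\right) - 20 \left(- \frac{4}{-3}\right)\right)^{2} = \left(66 - 20 \left(\left(-4\right) \left(- \frac{1}{3}\right)\right)\right)^{2} = \left(66 - \frac{80}{3}\right)^{2} = \left(\frac{118}{3}\right)^{2} = \frac{13924}{9}$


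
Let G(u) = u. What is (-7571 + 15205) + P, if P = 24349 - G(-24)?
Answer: 32007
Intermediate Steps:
P = 24373 (P = 24349 - 1*(-24) = 24349 + 24 = 24373)
(-7571 + 15205) + P = (-7571 + 15205) + 24373 = 7634 + 24373 = 32007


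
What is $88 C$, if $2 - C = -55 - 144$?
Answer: $17688$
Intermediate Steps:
$C = 201$ ($C = 2 - \left(-55 - 144\right) = 2 - -199 = 2 + 199 = 201$)
$88 C = 88 \cdot 201 = 17688$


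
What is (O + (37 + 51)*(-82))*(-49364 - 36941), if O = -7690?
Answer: 1286462330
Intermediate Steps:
(O + (37 + 51)*(-82))*(-49364 - 36941) = (-7690 + (37 + 51)*(-82))*(-49364 - 36941) = (-7690 + 88*(-82))*(-86305) = (-7690 - 7216)*(-86305) = -14906*(-86305) = 1286462330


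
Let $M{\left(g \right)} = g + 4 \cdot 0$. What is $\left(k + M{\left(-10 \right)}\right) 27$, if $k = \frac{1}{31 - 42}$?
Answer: $- \frac{2997}{11} \approx -272.45$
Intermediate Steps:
$M{\left(g \right)} = g$ ($M{\left(g \right)} = g + 0 = g$)
$k = - \frac{1}{11}$ ($k = \frac{1}{-11} = - \frac{1}{11} \approx -0.090909$)
$\left(k + M{\left(-10 \right)}\right) 27 = \left(- \frac{1}{11} - 10\right) 27 = \left(- \frac{111}{11}\right) 27 = - \frac{2997}{11}$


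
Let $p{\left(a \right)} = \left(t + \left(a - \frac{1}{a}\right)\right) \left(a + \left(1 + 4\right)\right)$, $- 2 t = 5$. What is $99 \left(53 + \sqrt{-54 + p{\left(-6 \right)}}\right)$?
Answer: $5247 + 33 i \sqrt{411} \approx 5247.0 + 669.01 i$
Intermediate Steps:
$t = - \frac{5}{2}$ ($t = \left(- \frac{1}{2}\right) 5 = - \frac{5}{2} \approx -2.5$)
$p{\left(a \right)} = \left(5 + a\right) \left(- \frac{5}{2} + a - \frac{1}{a}\right)$ ($p{\left(a \right)} = \left(- \frac{5}{2} + \left(a - \frac{1}{a}\right)\right) \left(a + \left(1 + 4\right)\right) = \left(- \frac{5}{2} + a - \frac{1}{a}\right) \left(a + 5\right) = \left(- \frac{5}{2} + a - \frac{1}{a}\right) \left(5 + a\right) = \left(5 + a\right) \left(- \frac{5}{2} + a - \frac{1}{a}\right)$)
$99 \left(53 + \sqrt{-54 + p{\left(-6 \right)}}\right) = 99 \left(53 + \sqrt{-54 + \left(- \frac{27}{2} + \left(-6\right)^{2} - \frac{5}{-6} + \frac{5}{2} \left(-6\right)\right)}\right) = 99 \left(53 + \sqrt{-54 - - \frac{25}{3}}\right) = 99 \left(53 + \sqrt{-54 + \left(- \frac{27}{2} + 36 + \frac{5}{6} - 15\right)}\right) = 99 \left(53 + \sqrt{-54 + \frac{25}{3}}\right) = 99 \left(53 + \sqrt{- \frac{137}{3}}\right) = 99 \left(53 + \frac{i \sqrt{411}}{3}\right) = 5247 + 33 i \sqrt{411}$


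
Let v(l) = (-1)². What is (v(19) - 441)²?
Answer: 193600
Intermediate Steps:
v(l) = 1
(v(19) - 441)² = (1 - 441)² = (-440)² = 193600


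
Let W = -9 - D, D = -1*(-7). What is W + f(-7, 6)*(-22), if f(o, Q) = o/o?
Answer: -38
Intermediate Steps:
f(o, Q) = 1
D = 7
W = -16 (W = -9 - 1*7 = -9 - 7 = -16)
W + f(-7, 6)*(-22) = -16 + 1*(-22) = -16 - 22 = -38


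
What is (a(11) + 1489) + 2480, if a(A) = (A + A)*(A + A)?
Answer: 4453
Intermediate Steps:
a(A) = 4*A**2 (a(A) = (2*A)*(2*A) = 4*A**2)
(a(11) + 1489) + 2480 = (4*11**2 + 1489) + 2480 = (4*121 + 1489) + 2480 = (484 + 1489) + 2480 = 1973 + 2480 = 4453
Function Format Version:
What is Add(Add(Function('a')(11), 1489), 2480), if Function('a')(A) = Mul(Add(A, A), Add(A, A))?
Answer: 4453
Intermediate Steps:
Function('a')(A) = Mul(4, Pow(A, 2)) (Function('a')(A) = Mul(Mul(2, A), Mul(2, A)) = Mul(4, Pow(A, 2)))
Add(Add(Function('a')(11), 1489), 2480) = Add(Add(Mul(4, Pow(11, 2)), 1489), 2480) = Add(Add(Mul(4, 121), 1489), 2480) = Add(Add(484, 1489), 2480) = Add(1973, 2480) = 4453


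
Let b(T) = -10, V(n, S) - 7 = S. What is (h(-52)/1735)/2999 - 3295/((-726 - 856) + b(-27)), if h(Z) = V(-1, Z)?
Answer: 3428937307/1656719576 ≈ 2.0697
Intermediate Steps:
V(n, S) = 7 + S
h(Z) = 7 + Z
(h(-52)/1735)/2999 - 3295/((-726 - 856) + b(-27)) = ((7 - 52)/1735)/2999 - 3295/((-726 - 856) - 10) = -45*1/1735*(1/2999) - 3295/(-1582 - 10) = -9/347*1/2999 - 3295/(-1592) = -9/1040653 - 3295*(-1/1592) = -9/1040653 + 3295/1592 = 3428937307/1656719576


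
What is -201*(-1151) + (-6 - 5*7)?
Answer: 231310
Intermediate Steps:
-201*(-1151) + (-6 - 5*7) = 231351 + (-6 - 35) = 231351 - 41 = 231310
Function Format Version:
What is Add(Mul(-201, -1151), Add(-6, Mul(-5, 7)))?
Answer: 231310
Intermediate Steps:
Add(Mul(-201, -1151), Add(-6, Mul(-5, 7))) = Add(231351, Add(-6, -35)) = Add(231351, -41) = 231310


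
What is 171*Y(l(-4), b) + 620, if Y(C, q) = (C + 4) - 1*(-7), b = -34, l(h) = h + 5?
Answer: 2672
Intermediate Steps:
l(h) = 5 + h
Y(C, q) = 11 + C (Y(C, q) = (4 + C) + 7 = 11 + C)
171*Y(l(-4), b) + 620 = 171*(11 + (5 - 4)) + 620 = 171*(11 + 1) + 620 = 171*12 + 620 = 2052 + 620 = 2672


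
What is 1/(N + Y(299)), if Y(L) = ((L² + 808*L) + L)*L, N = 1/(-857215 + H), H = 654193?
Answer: 203022/20110609762775 ≈ 1.0095e-8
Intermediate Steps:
N = -1/203022 (N = 1/(-857215 + 654193) = 1/(-203022) = -1/203022 ≈ -4.9256e-6)
Y(L) = L*(L² + 809*L) (Y(L) = (L² + 809*L)*L = L*(L² + 809*L))
1/(N + Y(299)) = 1/(-1/203022 + 299²*(809 + 299)) = 1/(-1/203022 + 89401*1108) = 1/(-1/203022 + 99056308) = 1/(20110609762775/203022) = 203022/20110609762775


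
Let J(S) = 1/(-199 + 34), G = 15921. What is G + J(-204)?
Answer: 2626964/165 ≈ 15921.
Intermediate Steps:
J(S) = -1/165 (J(S) = 1/(-165) = -1/165)
G + J(-204) = 15921 - 1/165 = 2626964/165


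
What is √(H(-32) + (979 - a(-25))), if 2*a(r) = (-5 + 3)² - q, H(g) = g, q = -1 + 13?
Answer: √951 ≈ 30.838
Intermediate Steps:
q = 12
a(r) = -4 (a(r) = ((-5 + 3)² - 1*12)/2 = ((-2)² - 12)/2 = (4 - 12)/2 = (½)*(-8) = -4)
√(H(-32) + (979 - a(-25))) = √(-32 + (979 - 1*(-4))) = √(-32 + (979 + 4)) = √(-32 + 983) = √951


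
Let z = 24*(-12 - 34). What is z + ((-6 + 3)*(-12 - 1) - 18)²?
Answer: -663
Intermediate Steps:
z = -1104 (z = 24*(-46) = -1104)
z + ((-6 + 3)*(-12 - 1) - 18)² = -1104 + ((-6 + 3)*(-12 - 1) - 18)² = -1104 + (-3*(-13) - 18)² = -1104 + (39 - 18)² = -1104 + 21² = -1104 + 441 = -663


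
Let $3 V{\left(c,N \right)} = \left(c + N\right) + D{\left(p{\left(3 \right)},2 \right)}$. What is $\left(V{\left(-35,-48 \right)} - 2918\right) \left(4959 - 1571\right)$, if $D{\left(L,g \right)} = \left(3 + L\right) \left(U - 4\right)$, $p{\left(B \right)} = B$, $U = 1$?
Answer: $- \frac{30000740}{3} \approx -1.0 \cdot 10^{7}$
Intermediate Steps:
$D{\left(L,g \right)} = -9 - 3 L$ ($D{\left(L,g \right)} = \left(3 + L\right) \left(1 - 4\right) = \left(3 + L\right) \left(-3\right) = -9 - 3 L$)
$V{\left(c,N \right)} = -6 + \frac{N}{3} + \frac{c}{3}$ ($V{\left(c,N \right)} = \frac{\left(c + N\right) - 18}{3} = \frac{\left(N + c\right) - 18}{3} = \frac{-18 + N + c}{3} = -6 + \frac{N}{3} + \frac{c}{3}$)
$\left(V{\left(-35,-48 \right)} - 2918\right) \left(4959 - 1571\right) = \left(\left(-6 + \frac{1}{3} \left(-48\right) + \frac{1}{3} \left(-35\right)\right) - 2918\right) \left(4959 - 1571\right) = \left(\left(-6 - 16 - \frac{35}{3}\right) - 2918\right) 3388 = \left(- \frac{101}{3} - 2918\right) 3388 = \left(- \frac{8855}{3}\right) 3388 = - \frac{30000740}{3}$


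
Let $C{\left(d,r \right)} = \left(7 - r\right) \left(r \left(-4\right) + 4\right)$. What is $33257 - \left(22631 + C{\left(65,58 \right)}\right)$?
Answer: $-1002$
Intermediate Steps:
$C{\left(d,r \right)} = \left(4 - 4 r\right) \left(7 - r\right)$ ($C{\left(d,r \right)} = \left(7 - r\right) \left(- 4 r + 4\right) = \left(7 - r\right) \left(4 - 4 r\right) = \left(4 - 4 r\right) \left(7 - r\right)$)
$33257 - \left(22631 + C{\left(65,58 \right)}\right) = 33257 - \left(22631 + \left(28 - 1856 + 4 \cdot 58^{2}\right)\right) = 33257 - \left(22631 + \left(28 - 1856 + 4 \cdot 3364\right)\right) = 33257 - \left(22631 + \left(28 - 1856 + 13456\right)\right) = 33257 - \left(22631 + 11628\right) = 33257 - 34259 = -1002$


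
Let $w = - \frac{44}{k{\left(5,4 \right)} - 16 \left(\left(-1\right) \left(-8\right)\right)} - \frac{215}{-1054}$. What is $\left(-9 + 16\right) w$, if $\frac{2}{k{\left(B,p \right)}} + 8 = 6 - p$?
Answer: $\frac{20173}{5270} \approx 3.8279$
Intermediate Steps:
$k{\left(B,p \right)} = \frac{2}{-2 - p}$ ($k{\left(B,p \right)} = \frac{2}{-8 - \left(-6 + p\right)} = \frac{2}{-2 - p}$)
$w = \frac{20173}{36890}$ ($w = - \frac{44}{- \frac{2}{2 + 4} - 16 \left(\left(-1\right) \left(-8\right)\right)} - \frac{215}{-1054} = - \frac{44}{- \frac{2}{6} - 128} - - \frac{215}{1054} = - \frac{44}{\left(-2\right) \frac{1}{6} - 128} + \frac{215}{1054} = - \frac{44}{- \frac{1}{3} - 128} + \frac{215}{1054} = - \frac{44}{- \frac{385}{3}} + \frac{215}{1054} = \left(-44\right) \left(- \frac{3}{385}\right) + \frac{215}{1054} = \frac{12}{35} + \frac{215}{1054} = \frac{20173}{36890} \approx 0.54684$)
$\left(-9 + 16\right) w = \left(-9 + 16\right) \frac{20173}{36890} = 7 \cdot \frac{20173}{36890} = \frac{20173}{5270}$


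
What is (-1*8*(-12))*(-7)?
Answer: -672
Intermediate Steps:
(-1*8*(-12))*(-7) = -8*(-12)*(-7) = 96*(-7) = -672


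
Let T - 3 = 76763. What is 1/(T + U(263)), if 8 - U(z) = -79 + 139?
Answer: 1/76714 ≈ 1.3035e-5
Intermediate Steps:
U(z) = -52 (U(z) = 8 - (-79 + 139) = 8 - 1*60 = 8 - 60 = -52)
T = 76766 (T = 3 + 76763 = 76766)
1/(T + U(263)) = 1/(76766 - 52) = 1/76714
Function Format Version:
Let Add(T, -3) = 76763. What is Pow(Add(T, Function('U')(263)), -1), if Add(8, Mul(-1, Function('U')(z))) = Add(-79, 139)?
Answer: Rational(1, 76714) ≈ 1.3035e-5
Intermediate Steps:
Function('U')(z) = -52 (Function('U')(z) = Add(8, Mul(-1, Add(-79, 139))) = Add(8, Mul(-1, 60)) = Add(8, -60) = -52)
T = 76766 (T = Add(3, 76763) = 76766)
Pow(Add(T, Function('U')(263)), -1) = Pow(Add(76766, -52), -1) = Pow(76714, -1) = Rational(1, 76714)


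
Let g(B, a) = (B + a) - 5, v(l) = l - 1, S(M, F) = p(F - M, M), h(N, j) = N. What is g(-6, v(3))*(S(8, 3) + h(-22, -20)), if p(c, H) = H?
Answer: 126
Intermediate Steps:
S(M, F) = M
v(l) = -1 + l
g(B, a) = -5 + B + a
g(-6, v(3))*(S(8, 3) + h(-22, -20)) = (-5 - 6 + (-1 + 3))*(8 - 22) = (-5 - 6 + 2)*(-14) = -9*(-14) = 126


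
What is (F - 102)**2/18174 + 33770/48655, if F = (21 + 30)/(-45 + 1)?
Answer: 146040567769/114127970528 ≈ 1.2796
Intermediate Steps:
F = -51/44 (F = 51/(-44) = 51*(-1/44) = -51/44 ≈ -1.1591)
(F - 102)**2/18174 + 33770/48655 = (-51/44 - 102)**2/18174 + 33770/48655 = (-4539/44)**2*(1/18174) + 33770*(1/48655) = (20602521/1936)*(1/18174) + 6754/9731 = 6867507/11728288 + 6754/9731 = 146040567769/114127970528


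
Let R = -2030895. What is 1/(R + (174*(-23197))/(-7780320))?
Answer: -1296720/2633501491687 ≈ -4.9239e-7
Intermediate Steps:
1/(R + (174*(-23197))/(-7780320)) = 1/(-2030895 + (174*(-23197))/(-7780320)) = 1/(-2030895 - 4036278*(-1/7780320)) = 1/(-2030895 + 672713/1296720) = 1/(-2633501491687/1296720) = -1296720/2633501491687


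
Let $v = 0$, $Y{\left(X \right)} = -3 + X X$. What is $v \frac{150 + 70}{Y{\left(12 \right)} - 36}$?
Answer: $0$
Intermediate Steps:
$Y{\left(X \right)} = -3 + X^{2}$
$v \frac{150 + 70}{Y{\left(12 \right)} - 36} = 0 \frac{150 + 70}{\left(-3 + 12^{2}\right) - 36} = 0 \frac{220}{\left(-3 + 144\right) - 36} = 0 \frac{220}{141 - 36} = 0 \cdot \frac{220}{105} = 0 \cdot 220 \cdot \frac{1}{105} = 0 \cdot \frac{44}{21} = 0$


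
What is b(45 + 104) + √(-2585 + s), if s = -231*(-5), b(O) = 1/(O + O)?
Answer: 1/298 + I*√1430 ≈ 0.0033557 + 37.815*I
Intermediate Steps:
b(O) = 1/(2*O)
s = 1155
b(45 + 104) + √(-2585 + s) = 1/(2*(45 + 104)) + √(-2585 + 1155) = (½)/149 + √(-1430) = (½)*(1/149) + I*√1430 = 1/298 + I*√1430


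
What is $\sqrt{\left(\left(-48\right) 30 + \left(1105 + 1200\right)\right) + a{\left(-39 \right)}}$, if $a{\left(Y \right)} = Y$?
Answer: $\sqrt{826} \approx 28.74$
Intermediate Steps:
$\sqrt{\left(\left(-48\right) 30 + \left(1105 + 1200\right)\right) + a{\left(-39 \right)}} = \sqrt{\left(\left(-48\right) 30 + \left(1105 + 1200\right)\right) - 39} = \sqrt{\left(-1440 + 2305\right) - 39} = \sqrt{865 - 39} = \sqrt{826}$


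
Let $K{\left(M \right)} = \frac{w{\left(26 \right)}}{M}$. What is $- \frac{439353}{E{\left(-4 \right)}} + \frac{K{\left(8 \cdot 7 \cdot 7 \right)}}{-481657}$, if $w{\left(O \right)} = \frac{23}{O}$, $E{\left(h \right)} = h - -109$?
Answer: $- \frac{102705001391107}{24545240720} \approx -4184.3$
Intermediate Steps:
$E{\left(h \right)} = 109 + h$ ($E{\left(h \right)} = h + 109 = 109 + h$)
$K{\left(M \right)} = \frac{23}{26 M}$ ($K{\left(M \right)} = \frac{23 \cdot \frac{1}{26}}{M} = \frac{23}{26 M}$)
$- \frac{439353}{E{\left(-4 \right)}} + \frac{K{\left(8 \cdot 7 \cdot 7 \right)}}{-481657} = - \frac{439353}{109 - 4} + \frac{\frac{23}{26} \frac{1}{8 \cdot 7 \cdot 7}}{-481657} = - \frac{439353}{105} + \frac{23}{26 \cdot 56 \cdot 7} \left(- \frac{1}{481657}\right) = \left(-439353\right) \frac{1}{105} + \frac{23}{26 \cdot 392} \left(- \frac{1}{481657}\right) = - \frac{146451}{35} + \frac{23}{26} \cdot \frac{1}{392} \left(- \frac{1}{481657}\right) = - \frac{146451}{35} + \frac{23}{10192} \left(- \frac{1}{481657}\right) = - \frac{146451}{35} - \frac{23}{4909048144} = - \frac{102705001391107}{24545240720}$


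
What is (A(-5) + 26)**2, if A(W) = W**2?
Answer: 2601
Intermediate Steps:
(A(-5) + 26)**2 = ((-5)**2 + 26)**2 = (25 + 26)**2 = 51**2 = 2601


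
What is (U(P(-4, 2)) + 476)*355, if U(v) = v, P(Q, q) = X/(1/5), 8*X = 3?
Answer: 1357165/8 ≈ 1.6965e+5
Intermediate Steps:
X = 3/8 (X = (⅛)*3 = 3/8 ≈ 0.37500)
P(Q, q) = 15/8 (P(Q, q) = 3/(8*(1/5)) = 3/(8*(⅕)) = (3/8)*5 = 15/8)
(U(P(-4, 2)) + 476)*355 = (15/8 + 476)*355 = (3823/8)*355 = 1357165/8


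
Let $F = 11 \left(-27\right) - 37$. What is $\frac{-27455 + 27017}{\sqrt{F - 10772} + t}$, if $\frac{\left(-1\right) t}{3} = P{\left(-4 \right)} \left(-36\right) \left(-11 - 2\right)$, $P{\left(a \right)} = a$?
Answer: $- \frac{136656}{1752809} + \frac{73 i \sqrt{1234}}{1752809} \approx -0.077964 + 0.001463 i$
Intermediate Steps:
$F = -334$ ($F = -297 - 37 = -334$)
$t = 5616$ ($t = - 3 \left(-4\right) \left(-36\right) \left(-11 - 2\right) = - 3 \cdot 144 \left(-11 - 2\right) = - 3 \cdot 144 \left(-13\right) = \left(-3\right) \left(-1872\right) = 5616$)
$\frac{-27455 + 27017}{\sqrt{F - 10772} + t} = \frac{-27455 + 27017}{\sqrt{-334 - 10772} + 5616} = - \frac{438}{\sqrt{-11106} + 5616} = - \frac{438}{3 i \sqrt{1234} + 5616} = - \frac{438}{5616 + 3 i \sqrt{1234}}$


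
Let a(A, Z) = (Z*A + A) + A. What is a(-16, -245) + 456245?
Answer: 460133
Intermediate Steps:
a(A, Z) = 2*A + A*Z (a(A, Z) = (A*Z + A) + A = (A + A*Z) + A = 2*A + A*Z)
a(-16, -245) + 456245 = -16*(2 - 245) + 456245 = -16*(-243) + 456245 = 3888 + 456245 = 460133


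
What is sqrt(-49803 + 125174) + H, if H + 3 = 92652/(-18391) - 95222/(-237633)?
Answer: -33376870423/4370308503 + sqrt(75371) ≈ 266.90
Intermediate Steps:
H = -33376870423/4370308503 (H = -3 + (92652/(-18391) - 95222/(-237633)) = -3 + (92652*(-1/18391) - 95222*(-1/237633)) = -3 + (-92652/18391 + 95222/237633) = -3 - 20265944914/4370308503 = -33376870423/4370308503 ≈ -7.6372)
sqrt(-49803 + 125174) + H = sqrt(-49803 + 125174) - 33376870423/4370308503 = sqrt(75371) - 33376870423/4370308503 = -33376870423/4370308503 + sqrt(75371)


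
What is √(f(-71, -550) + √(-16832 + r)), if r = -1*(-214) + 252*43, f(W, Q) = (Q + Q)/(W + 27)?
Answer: √(25 + 7*I*√118) ≈ 7.2472 + 5.2461*I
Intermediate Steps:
f(W, Q) = 2*Q/(27 + W) (f(W, Q) = (2*Q)/(27 + W) = 2*Q/(27 + W))
r = 11050 (r = 214 + 10836 = 11050)
√(f(-71, -550) + √(-16832 + r)) = √(2*(-550)/(27 - 71) + √(-16832 + 11050)) = √(2*(-550)/(-44) + √(-5782)) = √(2*(-550)*(-1/44) + 7*I*√118) = √(25 + 7*I*√118)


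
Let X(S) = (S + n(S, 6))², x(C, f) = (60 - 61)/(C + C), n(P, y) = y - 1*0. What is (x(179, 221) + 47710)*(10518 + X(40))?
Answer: 107895490743/179 ≈ 6.0277e+8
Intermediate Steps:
n(P, y) = y (n(P, y) = y + 0 = y)
x(C, f) = -1/(2*C)
X(S) = (6 + S)² (X(S) = (S + 6)² = (6 + S)²)
(x(179, 221) + 47710)*(10518 + X(40)) = (-½/179 + 47710)*(10518 + (6 + 40)²) = (-½*1/179 + 47710)*(10518 + 46²) = (-1/358 + 47710)*(10518 + 2116) = (17080179/358)*12634 = 107895490743/179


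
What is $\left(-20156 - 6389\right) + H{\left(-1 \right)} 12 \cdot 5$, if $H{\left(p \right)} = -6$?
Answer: $-26905$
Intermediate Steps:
$\left(-20156 - 6389\right) + H{\left(-1 \right)} 12 \cdot 5 = \left(-20156 - 6389\right) + \left(-6\right) 12 \cdot 5 = -26545 - 360 = -26905$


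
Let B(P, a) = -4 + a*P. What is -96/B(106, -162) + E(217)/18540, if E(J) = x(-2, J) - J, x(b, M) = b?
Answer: -82571/13268460 ≈ -0.0062231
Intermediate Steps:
B(P, a) = -4 + P*a
E(J) = -2 - J
-96/B(106, -162) + E(217)/18540 = -96/(-4 + 106*(-162)) + (-2 - 1*217)/18540 = -96/(-4 - 17172) + (-2 - 217)*(1/18540) = -96/(-17176) - 219*1/18540 = -96*(-1/17176) - 73/6180 = 12/2147 - 73/6180 = -82571/13268460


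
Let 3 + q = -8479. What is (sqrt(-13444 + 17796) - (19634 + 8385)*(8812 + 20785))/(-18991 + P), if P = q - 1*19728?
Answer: 829278343/47201 - 16*sqrt(17)/47201 ≈ 17569.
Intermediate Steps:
q = -8482 (q = -3 - 8479 = -8482)
P = -28210 (P = -8482 - 1*19728 = -8482 - 19728 = -28210)
(sqrt(-13444 + 17796) - (19634 + 8385)*(8812 + 20785))/(-18991 + P) = (sqrt(-13444 + 17796) - (19634 + 8385)*(8812 + 20785))/(-18991 - 28210) = (sqrt(4352) - 28019*29597)/(-47201) = (16*sqrt(17) - 1*829278343)*(-1/47201) = (16*sqrt(17) - 829278343)*(-1/47201) = (-829278343 + 16*sqrt(17))*(-1/47201) = 829278343/47201 - 16*sqrt(17)/47201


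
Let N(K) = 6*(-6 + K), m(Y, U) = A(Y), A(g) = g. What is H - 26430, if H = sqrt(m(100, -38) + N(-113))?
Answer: -26430 + I*sqrt(614) ≈ -26430.0 + 24.779*I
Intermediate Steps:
m(Y, U) = Y
N(K) = -36 + 6*K
H = I*sqrt(614) (H = sqrt(100 + (-36 + 6*(-113))) = sqrt(100 + (-36 - 678)) = sqrt(100 - 714) = sqrt(-614) = I*sqrt(614) ≈ 24.779*I)
H - 26430 = I*sqrt(614) - 26430 = -26430 + I*sqrt(614)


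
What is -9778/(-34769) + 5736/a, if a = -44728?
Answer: 29739425/194393479 ≈ 0.15299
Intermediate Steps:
-9778/(-34769) + 5736/a = -9778/(-34769) + 5736/(-44728) = -9778*(-1/34769) + 5736*(-1/44728) = 9778/34769 - 717/5591 = 29739425/194393479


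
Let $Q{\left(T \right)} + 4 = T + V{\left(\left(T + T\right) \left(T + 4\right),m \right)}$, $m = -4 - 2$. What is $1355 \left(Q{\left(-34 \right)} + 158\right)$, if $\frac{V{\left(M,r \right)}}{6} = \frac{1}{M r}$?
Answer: $\frac{66340529}{408} \approx 1.626 \cdot 10^{5}$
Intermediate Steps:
$m = -6$ ($m = -4 - 2 = -6$)
$V{\left(M,r \right)} = \frac{6}{M r}$
$Q{\left(T \right)} = -4 + T - \frac{1}{2 T \left(4 + T\right)}$ ($Q{\left(T \right)} = -4 + \left(T + \frac{6}{\left(T + T\right) \left(T + 4\right) \left(-6\right)}\right) = -4 + \left(T + 6 \frac{1}{2 T \left(4 + T\right)} \left(- \frac{1}{6}\right)\right) = -4 + \left(T - \frac{1}{2 T \left(4 + T\right)}\right) = -4 + T - \frac{1}{2 T \left(4 + T\right)}$)
$1355 \left(Q{\left(-34 \right)} + 158\right) = 1355 \left(\frac{- \frac{1}{2} + \left(-34\right)^{3} - -544}{\left(-34\right) \left(4 - 34\right)} + 158\right) = 1355 \left(- \frac{- \frac{1}{2} - 39304 + 544}{34 \left(-30\right)} + 158\right) = 1355 \left(\left(- \frac{1}{34}\right) \left(- \frac{1}{30}\right) \left(- \frac{77521}{2}\right) + 158\right) = 1355 \left(- \frac{77521}{2040} + 158\right) = 1355 \cdot \frac{244799}{2040} = \frac{66340529}{408}$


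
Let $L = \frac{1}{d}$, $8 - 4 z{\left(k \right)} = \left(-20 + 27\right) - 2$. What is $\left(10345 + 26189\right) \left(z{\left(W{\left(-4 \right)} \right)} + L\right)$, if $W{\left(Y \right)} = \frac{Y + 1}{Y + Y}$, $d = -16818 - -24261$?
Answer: $\frac{135985637}{4962} \approx 27405.0$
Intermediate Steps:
$d = 7443$ ($d = -16818 + 24261 = 7443$)
$W{\left(Y \right)} = \frac{1 + Y}{2 Y}$
$z{\left(k \right)} = \frac{3}{4}$ ($z{\left(k \right)} = 2 - \frac{\left(-20 + 27\right) - 2}{4} = 2 - \frac{7 - 2}{4} = 2 - \frac{5}{4} = \frac{3}{4}$)
$L = \frac{1}{7443} \approx 0.00013435$
$\left(10345 + 26189\right) \left(z{\left(W{\left(-4 \right)} \right)} + L\right) = \left(10345 + 26189\right) \left(\frac{3}{4} + \frac{1}{7443}\right) = 36534 \cdot \frac{22333}{29772} = \frac{135985637}{4962}$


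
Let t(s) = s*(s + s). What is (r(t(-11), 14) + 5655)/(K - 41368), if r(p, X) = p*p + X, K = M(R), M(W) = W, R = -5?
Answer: -7137/4597 ≈ -1.5525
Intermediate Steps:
K = -5
t(s) = 2*s² (t(s) = s*(2*s) = 2*s²)
r(p, X) = X + p² (r(p, X) = p² + X = X + p²)
(r(t(-11), 14) + 5655)/(K - 41368) = ((14 + (2*(-11)²)²) + 5655)/(-5 - 41368) = ((14 + (2*121)²) + 5655)/(-41373) = ((14 + 242²) + 5655)*(-1/41373) = ((14 + 58564) + 5655)*(-1/41373) = (58578 + 5655)*(-1/41373) = 64233*(-1/41373) = -7137/4597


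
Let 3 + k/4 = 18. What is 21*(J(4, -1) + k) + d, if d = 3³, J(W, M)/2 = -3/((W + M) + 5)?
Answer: 5085/4 ≈ 1271.3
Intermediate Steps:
k = 60 (k = -12 + 4*18 = -12 + 72 = 60)
J(W, M) = -6/(5 + M + W) (J(W, M) = 2*(-3/((W + M) + 5)) = 2*(-3/((M + W) + 5)) = 2*(-3/(5 + M + W)) = -6/(5 + M + W))
d = 27
21*(J(4, -1) + k) + d = 21*(-6/(5 - 1 + 4) + 60) + 27 = 21*(-6/8 + 60) + 27 = 21*(-6*⅛ + 60) + 27 = 21*(-¾ + 60) + 27 = 21*(237/4) + 27 = 4977/4 + 27 = 5085/4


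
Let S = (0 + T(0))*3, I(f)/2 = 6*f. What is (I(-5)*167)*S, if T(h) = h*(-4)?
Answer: 0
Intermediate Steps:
I(f) = 12*f (I(f) = 2*(6*f) = 12*f)
T(h) = -4*h
S = 0 (S = (0 - 4*0)*3 = (0 + 0)*3 = 0*3 = 0)
(I(-5)*167)*S = ((12*(-5))*167)*0 = -60*167*0 = -10020*0 = 0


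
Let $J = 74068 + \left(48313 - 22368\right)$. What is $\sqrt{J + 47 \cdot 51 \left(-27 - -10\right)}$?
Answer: $8 \sqrt{926} \approx 243.44$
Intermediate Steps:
$J = 100013$ ($J = 74068 + 25945 = 100013$)
$\sqrt{J + 47 \cdot 51 \left(-27 - -10\right)} = \sqrt{100013 + 47 \cdot 51 \left(-27 - -10\right)} = \sqrt{100013 + 2397 \left(-27 + 10\right)} = \sqrt{100013 + 2397 \left(-17\right)} = \sqrt{100013 - 40749} = \sqrt{59264} = 8 \sqrt{926}$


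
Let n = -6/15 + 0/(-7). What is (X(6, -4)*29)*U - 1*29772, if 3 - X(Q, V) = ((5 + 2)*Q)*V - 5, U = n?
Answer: -159068/5 ≈ -31814.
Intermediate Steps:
n = -⅖ (n = -6*1/15 + 0*(-⅐) = -⅖ + 0 = -⅖ ≈ -0.40000)
U = -⅖ ≈ -0.40000
X(Q, V) = 8 - 7*Q*V (X(Q, V) = 3 - (((5 + 2)*Q)*V - 5) = 3 - ((7*Q)*V - 5) = 3 - (7*Q*V - 5) = 3 - (-5 + 7*Q*V) = 3 + (5 - 7*Q*V) = 8 - 7*Q*V)
(X(6, -4)*29)*U - 1*29772 = ((8 - 7*6*(-4))*29)*(-⅖) - 1*29772 = ((8 + 168)*29)*(-⅖) - 29772 = (176*29)*(-⅖) - 29772 = 5104*(-⅖) - 29772 = -10208/5 - 29772 = -159068/5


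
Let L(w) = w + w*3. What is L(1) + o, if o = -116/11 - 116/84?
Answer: -1831/231 ≈ -7.9264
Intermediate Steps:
o = -2755/231 (o = -116*1/11 - 116*1/84 = -116/11 - 29/21 = -2755/231 ≈ -11.926)
L(w) = 4*w (L(w) = w + 3*w = 4*w)
L(1) + o = 4*1 - 2755/231 = 4 - 2755/231 = -1831/231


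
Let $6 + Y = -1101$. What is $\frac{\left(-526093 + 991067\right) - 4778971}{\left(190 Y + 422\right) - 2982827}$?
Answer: $\frac{1437999}{1064245} \approx 1.3512$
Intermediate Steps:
$Y = -1107$ ($Y = -6 - 1101 = -1107$)
$\frac{\left(-526093 + 991067\right) - 4778971}{\left(190 Y + 422\right) - 2982827} = \frac{\left(-526093 + 991067\right) - 4778971}{\left(190 \left(-1107\right) + 422\right) - 2982827} = \frac{464974 - 4778971}{\left(-210330 + 422\right) - 2982827} = - \frac{4313997}{-209908 - 2982827} = - \frac{4313997}{-3192735} = \left(-4313997\right) \left(- \frac{1}{3192735}\right) = \frac{1437999}{1064245}$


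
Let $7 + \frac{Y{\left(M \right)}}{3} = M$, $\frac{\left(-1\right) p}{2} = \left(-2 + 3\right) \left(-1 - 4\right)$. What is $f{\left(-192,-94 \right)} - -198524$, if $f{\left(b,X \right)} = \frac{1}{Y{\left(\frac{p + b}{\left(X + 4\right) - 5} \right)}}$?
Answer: $\frac{287661181}{1449} \approx 1.9852 \cdot 10^{5}$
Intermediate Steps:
$p = 10$ ($p = - 2 \left(-2 + 3\right) \left(-1 - 4\right) = - 2 \cdot 1 \left(-5\right) = \left(-2\right) \left(-5\right) = 10$)
$Y{\left(M \right)} = -21 + 3 M$
$f{\left(b,X \right)} = \frac{1}{-21 + \frac{3 \left(10 + b\right)}{-1 + X}}$ ($f{\left(b,X \right)} = \frac{1}{-21 + 3 \frac{10 + b}{\left(X + 4\right) - 5}} = \frac{1}{-21 + 3 \frac{10 + b}{\left(4 + X\right) - 5}} = \frac{1}{-21 + 3 \frac{10 + b}{-1 + X}} = \frac{1}{-21 + \frac{3 \left(10 + b\right)}{-1 + X}}$)
$f{\left(-192,-94 \right)} - -198524 = \frac{1 - -94}{3 \left(-17 - -192 + 7 \left(-94\right)\right)} - -198524 = \frac{1 + 94}{3 \left(-17 + 192 - 658\right)} + 198524 = \frac{1}{3} \frac{1}{-483} \cdot 95 + 198524 = \frac{1}{3} \left(- \frac{1}{483}\right) 95 + 198524 = - \frac{95}{1449} + 198524 = \frac{287661181}{1449}$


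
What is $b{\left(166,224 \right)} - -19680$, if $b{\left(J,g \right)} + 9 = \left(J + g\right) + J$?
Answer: $20227$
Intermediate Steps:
$b{\left(J,g \right)} = -9 + g + 2 J$ ($b{\left(J,g \right)} = -9 + \left(\left(J + g\right) + J\right) = -9 + \left(g + 2 J\right) = -9 + g + 2 J$)
$b{\left(166,224 \right)} - -19680 = \left(-9 + 224 + 2 \cdot 166\right) - -19680 = \left(-9 + 224 + 332\right) + 19680 = 547 + 19680 = 20227$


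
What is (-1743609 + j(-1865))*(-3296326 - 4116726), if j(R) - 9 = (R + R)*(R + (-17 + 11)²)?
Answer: -37647703495640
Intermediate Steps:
j(R) = 9 + 2*R*(36 + R) (j(R) = 9 + (R + R)*(R + (-17 + 11)²) = 9 + (2*R)*(R + (-6)²) = 9 + (2*R)*(R + 36) = 9 + (2*R)*(36 + R) = 9 + 2*R*(36 + R))
(-1743609 + j(-1865))*(-3296326 - 4116726) = (-1743609 + (9 + 2*(-1865)² + 72*(-1865)))*(-3296326 - 4116726) = (-1743609 + (9 + 2*3478225 - 134280))*(-7413052) = (-1743609 + (9 + 6956450 - 134280))*(-7413052) = (-1743609 + 6822179)*(-7413052) = 5078570*(-7413052) = -37647703495640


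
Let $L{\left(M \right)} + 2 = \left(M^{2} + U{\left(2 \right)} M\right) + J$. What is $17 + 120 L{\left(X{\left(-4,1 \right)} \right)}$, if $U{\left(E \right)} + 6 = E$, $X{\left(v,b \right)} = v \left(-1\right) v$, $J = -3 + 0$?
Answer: $37817$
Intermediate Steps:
$J = -3$
$X{\left(v,b \right)} = - v^{2}$ ($X{\left(v,b \right)} = - v v = - v^{2}$)
$U{\left(E \right)} = -6 + E$
$L{\left(M \right)} = -5 + M^{2} - 4 M$ ($L{\left(M \right)} = -2 - \left(3 - M^{2} - \left(-6 + 2\right) M\right) = -2 - \left(3 - M^{2} + 4 M\right) = -5 + M^{2} - 4 M$)
$17 + 120 L{\left(X{\left(-4,1 \right)} \right)} = 17 + 120 \left(-5 + \left(- \left(-4\right)^{2}\right)^{2} - 4 \left(- \left(-4\right)^{2}\right)\right) = 17 + 120 \left(-5 + \left(\left(-1\right) 16\right)^{2} - 4 \left(\left(-1\right) 16\right)\right) = 17 + 120 \left(-5 + \left(-16\right)^{2} - -64\right) = 17 + 120 \left(-5 + 256 + 64\right) = 17 + 120 \cdot 315 = 17 + 37800 = 37817$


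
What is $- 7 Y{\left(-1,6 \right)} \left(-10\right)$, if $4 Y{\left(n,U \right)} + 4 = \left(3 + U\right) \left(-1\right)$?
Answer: $- \frac{455}{2} \approx -227.5$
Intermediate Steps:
$Y{\left(n,U \right)} = - \frac{7}{4} - \frac{U}{4}$ ($Y{\left(n,U \right)} = -1 + \frac{\left(3 + U\right) \left(-1\right)}{4} = -1 + \frac{-3 - U}{4} = -1 - \left(\frac{3}{4} + \frac{U}{4}\right) = - \frac{7}{4} - \frac{U}{4}$)
$- 7 Y{\left(-1,6 \right)} \left(-10\right) = - 7 \left(- \frac{7}{4} - \frac{3}{2}\right) \left(-10\right) = \left(-7\right) \left(- \frac{13}{4}\right) \left(-10\right) = \frac{91}{4} \left(-10\right) = - \frac{455}{2}$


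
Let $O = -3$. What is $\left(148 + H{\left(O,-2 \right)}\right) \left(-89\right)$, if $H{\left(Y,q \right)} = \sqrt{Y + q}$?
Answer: $-13172 - 89 i \sqrt{5} \approx -13172.0 - 199.01 i$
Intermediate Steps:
$\left(148 + H{\left(O,-2 \right)}\right) \left(-89\right) = \left(148 + \sqrt{-3 - 2}\right) \left(-89\right) = \left(148 + \sqrt{-5}\right) \left(-89\right) = \left(148 + i \sqrt{5}\right) \left(-89\right) = -13172 - 89 i \sqrt{5}$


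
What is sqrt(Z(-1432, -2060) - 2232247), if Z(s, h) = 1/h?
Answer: I*sqrt(2368190842815)/1030 ≈ 1494.1*I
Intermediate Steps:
sqrt(Z(-1432, -2060) - 2232247) = sqrt(1/(-2060) - 2232247) = sqrt(-1/2060 - 2232247) = sqrt(-4598428821/2060) = I*sqrt(2368190842815)/1030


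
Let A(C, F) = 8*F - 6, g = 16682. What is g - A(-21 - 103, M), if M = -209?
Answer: 18360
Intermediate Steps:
A(C, F) = -6 + 8*F
g - A(-21 - 103, M) = 16682 - (-6 + 8*(-209)) = 16682 - (-6 - 1672) = 16682 - 1*(-1678) = 16682 + 1678 = 18360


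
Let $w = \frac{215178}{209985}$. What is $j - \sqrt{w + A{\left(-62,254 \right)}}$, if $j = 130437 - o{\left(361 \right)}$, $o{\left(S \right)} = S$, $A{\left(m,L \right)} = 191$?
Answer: $130076 - \frac{3 \sqrt{104531862905}}{69995} \approx 1.3006 \cdot 10^{5}$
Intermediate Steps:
$w = \frac{71726}{69995}$ ($w = 215178 \cdot \frac{1}{209985} = \frac{71726}{69995} \approx 1.0247$)
$j = 130076$ ($j = 130437 - 361 = 130076$)
$j - \sqrt{w + A{\left(-62,254 \right)}} = 130076 - \sqrt{\frac{71726}{69995} + 191} = 130076 - \sqrt{\frac{13440771}{69995}} = 130076 - \frac{3 \sqrt{104531862905}}{69995}$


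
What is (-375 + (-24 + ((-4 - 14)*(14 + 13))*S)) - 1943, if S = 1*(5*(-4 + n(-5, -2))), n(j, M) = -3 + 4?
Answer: 4948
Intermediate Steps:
n(j, M) = 1
S = -15 (S = 1*(5*(-4 + 1)) = 1*(5*(-3)) = 1*(-15) = -15)
(-375 + (-24 + ((-4 - 14)*(14 + 13))*S)) - 1943 = (-375 + (-24 + ((-4 - 14)*(14 + 13))*(-15))) - 1943 = (-375 + (-24 - 18*27*(-15))) - 1943 = (-375 + (-24 - 486*(-15))) - 1943 = (-375 + (-24 + 7290)) - 1943 = (-375 + 7266) - 1943 = 6891 - 1943 = 4948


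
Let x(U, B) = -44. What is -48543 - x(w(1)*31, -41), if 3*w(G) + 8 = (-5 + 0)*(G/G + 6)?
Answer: -48499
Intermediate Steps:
w(G) = -43/3 (w(G) = -8/3 + ((-5 + 0)*(G/G + 6))/3 = -8/3 + (-5*(1 + 6))/3 = -8/3 + (-5*7)/3 = -8/3 + (⅓)*(-35) = -8/3 - 35/3 = -43/3)
-48543 - x(w(1)*31, -41) = -48543 - 1*(-44) = -48543 + 44 = -48499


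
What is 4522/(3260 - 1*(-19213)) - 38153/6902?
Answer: -826201525/155108646 ≈ -5.3266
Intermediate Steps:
4522/(3260 - 1*(-19213)) - 38153/6902 = 4522/(3260 + 19213) - 38153*1/6902 = 4522/22473 - 38153/6902 = -826201525/155108646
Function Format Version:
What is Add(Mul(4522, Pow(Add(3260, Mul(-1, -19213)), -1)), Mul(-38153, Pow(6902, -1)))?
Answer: Rational(-826201525, 155108646) ≈ -5.3266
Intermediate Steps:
Add(Mul(4522, Pow(Add(3260, Mul(-1, -19213)), -1)), Mul(-38153, Pow(6902, -1))) = Add(Mul(4522, Pow(Add(3260, 19213), -1)), Mul(-38153, Rational(1, 6902))) = Add(Mul(4522, Pow(22473, -1)), Rational(-38153, 6902)) = Add(Mul(4522, Rational(1, 22473)), Rational(-38153, 6902)) = Add(Rational(4522, 22473), Rational(-38153, 6902)) = Rational(-826201525, 155108646)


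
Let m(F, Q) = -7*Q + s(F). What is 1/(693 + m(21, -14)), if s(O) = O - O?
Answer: 1/791 ≈ 0.0012642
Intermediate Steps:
s(O) = 0
m(F, Q) = -7*Q (m(F, Q) = -7*Q + 0 = -7*Q)
1/(693 + m(21, -14)) = 1/(693 - 7*(-14)) = 1/(693 + 98) = 1/791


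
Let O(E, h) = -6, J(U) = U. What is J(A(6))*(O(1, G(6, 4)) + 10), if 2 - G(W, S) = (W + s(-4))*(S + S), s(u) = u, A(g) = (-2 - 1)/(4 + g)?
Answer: -6/5 ≈ -1.2000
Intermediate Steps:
A(g) = -3/(4 + g)
G(W, S) = 2 - 2*S*(-4 + W) (G(W, S) = 2 - (W - 4)*(S + S) = 2 - (-4 + W)*2*S = 2 - 2*S*(-4 + W))
J(A(6))*(O(1, G(6, 4)) + 10) = (-3/(4 + 6))*(-6 + 10) = -3/10*4 = -6/5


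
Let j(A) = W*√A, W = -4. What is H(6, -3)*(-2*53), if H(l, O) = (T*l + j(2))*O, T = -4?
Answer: -7632 - 1272*√2 ≈ -9430.9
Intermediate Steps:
j(A) = -4*√A
H(l, O) = O*(-4*l - 4*√2) (H(l, O) = (-4*l - 4*√2)*O = O*(-4*l - 4*√2))
H(6, -3)*(-2*53) = (-4*(-3)*(6 + √2))*(-2*53) = (72 + 12*√2)*(-106) = -7632 - 1272*√2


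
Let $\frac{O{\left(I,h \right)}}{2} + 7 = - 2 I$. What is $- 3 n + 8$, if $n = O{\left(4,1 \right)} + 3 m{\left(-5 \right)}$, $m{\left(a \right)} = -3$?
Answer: $125$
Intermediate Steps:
$O{\left(I,h \right)} = -14 - 4 I$ ($O{\left(I,h \right)} = -14 + 2 \left(- 2 I\right) = -14 - 4 I$)
$n = -39$ ($n = \left(-14 - 16\right) + 3 \left(-3\right) = \left(-14 - 16\right) - 9 = -30 - 9 = -39$)
$- 3 n + 8 = \left(-3\right) \left(-39\right) + 8 = 117 + 8 = 125$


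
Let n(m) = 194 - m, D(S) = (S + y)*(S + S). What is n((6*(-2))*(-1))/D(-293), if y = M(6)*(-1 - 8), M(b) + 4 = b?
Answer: 91/91123 ≈ 0.00099865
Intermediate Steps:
M(b) = -4 + b
y = -18 (y = (-4 + 6)*(-1 - 8) = 2*(-9) = -18)
D(S) = 2*S*(-18 + S) (D(S) = (S - 18)*(S + S) = (-18 + S)*(2*S) = 2*S*(-18 + S))
n((6*(-2))*(-1))/D(-293) = (194 - 6*(-2)*(-1))/((2*(-293)*(-18 - 293))) = (194 - (-12)*(-1))/((2*(-293)*(-311))) = (194 - 1*12)/182246 = (194 - 12)*(1/182246) = 182*(1/182246) = 91/91123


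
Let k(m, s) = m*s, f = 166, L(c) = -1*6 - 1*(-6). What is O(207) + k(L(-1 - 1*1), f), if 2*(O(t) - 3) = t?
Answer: 213/2 ≈ 106.50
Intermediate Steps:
L(c) = 0 (L(c) = -6 + 6 = 0)
O(t) = 3 + t/2
O(207) + k(L(-1 - 1*1), f) = (3 + (½)*207) + 0*166 = (3 + 207/2) + 0 = 213/2 + 0 = 213/2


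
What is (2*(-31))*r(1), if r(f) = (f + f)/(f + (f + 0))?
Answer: -62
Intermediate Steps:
r(f) = 1 (r(f) = (2*f)/(f + f) = (2*f)/((2*f)) = (2*f)*(1/(2*f)) = 1)
(2*(-31))*r(1) = (2*(-31))*1 = -62*1 = -62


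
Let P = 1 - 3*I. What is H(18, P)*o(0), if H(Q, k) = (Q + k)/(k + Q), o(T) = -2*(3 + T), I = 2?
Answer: -6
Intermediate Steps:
P = -5 (P = 1 - 3*2 = 1 - 6 = -5)
o(T) = -6 - 2*T
H(Q, k) = 1 (H(Q, k) = (Q + k)/(Q + k) = 1)
H(18, P)*o(0) = 1*(-6 - 2*0) = 1*(-6 + 0) = 1*(-6) = -6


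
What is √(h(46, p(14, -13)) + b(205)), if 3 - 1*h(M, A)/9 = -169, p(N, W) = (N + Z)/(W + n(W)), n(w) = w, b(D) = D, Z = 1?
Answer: √1753 ≈ 41.869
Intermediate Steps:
p(N, W) = (1 + N)/(2*W) (p(N, W) = (N + 1)/(W + W) = (1 + N)/((2*W)) = (1 + N)*(1/(2*W)) = (1 + N)/(2*W))
h(M, A) = 1548 (h(M, A) = 27 - 9*(-169) = 27 + 1521 = 1548)
√(h(46, p(14, -13)) + b(205)) = √(1548 + 205) = √1753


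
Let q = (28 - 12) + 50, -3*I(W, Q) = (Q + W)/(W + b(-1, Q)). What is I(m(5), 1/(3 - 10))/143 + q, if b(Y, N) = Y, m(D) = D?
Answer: 396379/6006 ≈ 65.997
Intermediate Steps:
I(W, Q) = -(Q + W)/(3*(-1 + W)) (I(W, Q) = -(Q + W)/(3*(W - 1)) = -(Q + W)/(3*(-1 + W)))
q = 66 (q = 16 + 50 = 66)
I(m(5), 1/(3 - 10))/143 + q = ((-1/(3 - 10) - 1*5)/(3*(-1 + 5)))/143 + 66 = ((1/3)*(-1/(-7) - 5)/4)/143 + 66 = ((1/3)*(1/4)*(-1*(-1/7) - 5))/143 + 66 = ((1/3)*(1/4)*(1/7 - 5))/143 + 66 = ((1/3)*(1/4)*(-34/7))/143 + 66 = (1/143)*(-17/42) + 66 = -17/6006 + 66 = 396379/6006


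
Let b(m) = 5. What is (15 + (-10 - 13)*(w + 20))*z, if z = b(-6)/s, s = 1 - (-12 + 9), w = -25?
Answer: 325/2 ≈ 162.50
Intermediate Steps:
s = 4 (s = 1 - 1*(-3) = 1 + 3 = 4)
z = 5/4 ≈ 1.2500
(15 + (-10 - 13)*(w + 20))*z = (15 + (-10 - 13)*(-25 + 20))*(5/4) = (15 - 23*(-5))*(5/4) = (15 + 115)*(5/4) = 130*(5/4) = 325/2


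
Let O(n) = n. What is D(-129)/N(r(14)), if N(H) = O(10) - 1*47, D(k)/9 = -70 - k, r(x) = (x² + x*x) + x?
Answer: -531/37 ≈ -14.351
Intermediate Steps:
r(x) = x + 2*x² (r(x) = (x² + x²) + x = 2*x² + x = x + 2*x²)
D(k) = -630 - 9*k (D(k) = 9*(-70 - k) = -630 - 9*k)
N(H) = -37 (N(H) = 10 - 1*47 = 10 - 47 = -37)
D(-129)/N(r(14)) = (-630 - 9*(-129))/(-37) = (-630 + 1161)*(-1/37) = 531*(-1/37) = -531/37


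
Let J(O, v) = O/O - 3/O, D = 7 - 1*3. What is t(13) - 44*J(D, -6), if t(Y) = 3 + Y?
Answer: 5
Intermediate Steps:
D = 4 (D = 7 - 3 = 4)
J(O, v) = 1 - 3/O
t(13) - 44*J(D, -6) = (3 + 13) - 44*(-3 + 4)/4 = 16 - 11 = 5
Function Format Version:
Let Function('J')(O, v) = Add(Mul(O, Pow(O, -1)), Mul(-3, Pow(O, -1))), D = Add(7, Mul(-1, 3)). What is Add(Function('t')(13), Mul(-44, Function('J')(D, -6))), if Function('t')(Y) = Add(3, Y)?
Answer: 5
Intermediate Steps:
D = 4 (D = Add(7, -3) = 4)
Function('J')(O, v) = Add(1, Mul(-3, Pow(O, -1)))
Add(Function('t')(13), Mul(-44, Function('J')(D, -6))) = Add(Add(3, 13), Mul(-44, Mul(Pow(4, -1), Add(-3, 4)))) = Add(16, Mul(-44, Mul(Rational(1, 4), 1))) = Add(16, Mul(-44, Rational(1, 4))) = Add(16, -11) = 5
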